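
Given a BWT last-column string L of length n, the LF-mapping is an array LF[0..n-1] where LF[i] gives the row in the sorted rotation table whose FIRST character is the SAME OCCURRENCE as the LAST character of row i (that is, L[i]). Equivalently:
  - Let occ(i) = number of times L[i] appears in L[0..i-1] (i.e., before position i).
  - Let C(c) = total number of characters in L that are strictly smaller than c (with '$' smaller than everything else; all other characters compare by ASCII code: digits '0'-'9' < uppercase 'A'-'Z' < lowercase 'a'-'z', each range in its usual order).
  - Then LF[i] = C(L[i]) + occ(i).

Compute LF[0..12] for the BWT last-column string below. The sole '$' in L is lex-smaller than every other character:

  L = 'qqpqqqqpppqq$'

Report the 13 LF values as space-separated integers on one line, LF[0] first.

Answer: 5 6 1 7 8 9 10 2 3 4 11 12 0

Derivation:
Char counts: '$':1, 'p':4, 'q':8
C (first-col start): C('$')=0, C('p')=1, C('q')=5
L[0]='q': occ=0, LF[0]=C('q')+0=5+0=5
L[1]='q': occ=1, LF[1]=C('q')+1=5+1=6
L[2]='p': occ=0, LF[2]=C('p')+0=1+0=1
L[3]='q': occ=2, LF[3]=C('q')+2=5+2=7
L[4]='q': occ=3, LF[4]=C('q')+3=5+3=8
L[5]='q': occ=4, LF[5]=C('q')+4=5+4=9
L[6]='q': occ=5, LF[6]=C('q')+5=5+5=10
L[7]='p': occ=1, LF[7]=C('p')+1=1+1=2
L[8]='p': occ=2, LF[8]=C('p')+2=1+2=3
L[9]='p': occ=3, LF[9]=C('p')+3=1+3=4
L[10]='q': occ=6, LF[10]=C('q')+6=5+6=11
L[11]='q': occ=7, LF[11]=C('q')+7=5+7=12
L[12]='$': occ=0, LF[12]=C('$')+0=0+0=0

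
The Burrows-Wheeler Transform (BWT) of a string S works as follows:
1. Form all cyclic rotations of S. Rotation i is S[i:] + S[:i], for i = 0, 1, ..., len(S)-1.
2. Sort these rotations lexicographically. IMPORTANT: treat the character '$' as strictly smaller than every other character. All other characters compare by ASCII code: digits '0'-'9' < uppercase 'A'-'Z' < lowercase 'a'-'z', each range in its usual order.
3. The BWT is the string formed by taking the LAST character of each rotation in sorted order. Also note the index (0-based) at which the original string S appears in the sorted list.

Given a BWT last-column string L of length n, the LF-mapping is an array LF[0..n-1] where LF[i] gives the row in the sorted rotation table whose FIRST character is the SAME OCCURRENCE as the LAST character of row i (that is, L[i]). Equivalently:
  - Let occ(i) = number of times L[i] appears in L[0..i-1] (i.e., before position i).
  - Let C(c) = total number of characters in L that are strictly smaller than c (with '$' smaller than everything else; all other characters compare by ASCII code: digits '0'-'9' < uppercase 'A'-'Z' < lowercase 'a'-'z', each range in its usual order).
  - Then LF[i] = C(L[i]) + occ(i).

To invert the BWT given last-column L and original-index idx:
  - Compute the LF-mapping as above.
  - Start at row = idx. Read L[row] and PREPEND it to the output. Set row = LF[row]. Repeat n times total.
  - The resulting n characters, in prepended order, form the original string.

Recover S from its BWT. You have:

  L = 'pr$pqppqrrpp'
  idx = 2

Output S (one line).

LF mapping: 1 9 0 2 7 3 4 8 10 11 5 6
Walk LF starting at row 2, prepending L[row]:
  step 1: row=2, L[2]='$', prepend. Next row=LF[2]=0
  step 2: row=0, L[0]='p', prepend. Next row=LF[0]=1
  step 3: row=1, L[1]='r', prepend. Next row=LF[1]=9
  step 4: row=9, L[9]='r', prepend. Next row=LF[9]=11
  step 5: row=11, L[11]='p', prepend. Next row=LF[11]=6
  step 6: row=6, L[6]='p', prepend. Next row=LF[6]=4
  step 7: row=4, L[4]='q', prepend. Next row=LF[4]=7
  step 8: row=7, L[7]='q', prepend. Next row=LF[7]=8
  step 9: row=8, L[8]='r', prepend. Next row=LF[8]=10
  step 10: row=10, L[10]='p', prepend. Next row=LF[10]=5
  step 11: row=5, L[5]='p', prepend. Next row=LF[5]=3
  step 12: row=3, L[3]='p', prepend. Next row=LF[3]=2
Reversed output: ppprqqpprrp$

Answer: ppprqqpprrp$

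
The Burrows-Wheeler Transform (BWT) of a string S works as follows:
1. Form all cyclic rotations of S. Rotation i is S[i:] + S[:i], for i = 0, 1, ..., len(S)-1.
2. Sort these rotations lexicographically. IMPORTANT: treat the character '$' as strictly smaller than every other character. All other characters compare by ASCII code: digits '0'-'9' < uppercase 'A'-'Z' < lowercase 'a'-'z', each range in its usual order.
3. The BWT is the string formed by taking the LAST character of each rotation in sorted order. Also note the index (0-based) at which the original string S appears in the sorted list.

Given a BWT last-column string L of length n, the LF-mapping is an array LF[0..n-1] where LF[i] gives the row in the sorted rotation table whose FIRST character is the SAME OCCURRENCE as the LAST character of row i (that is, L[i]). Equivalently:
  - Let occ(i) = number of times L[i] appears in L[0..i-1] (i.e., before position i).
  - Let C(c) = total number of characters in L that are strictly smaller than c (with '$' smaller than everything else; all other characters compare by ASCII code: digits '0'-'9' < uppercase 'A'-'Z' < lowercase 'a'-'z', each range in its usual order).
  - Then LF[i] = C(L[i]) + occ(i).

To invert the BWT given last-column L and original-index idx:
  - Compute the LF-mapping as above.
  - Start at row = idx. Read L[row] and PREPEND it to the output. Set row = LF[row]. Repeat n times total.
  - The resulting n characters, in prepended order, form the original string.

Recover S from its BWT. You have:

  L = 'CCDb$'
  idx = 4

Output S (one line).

Answer: bDCC$

Derivation:
LF mapping: 1 2 3 4 0
Walk LF starting at row 4, prepending L[row]:
  step 1: row=4, L[4]='$', prepend. Next row=LF[4]=0
  step 2: row=0, L[0]='C', prepend. Next row=LF[0]=1
  step 3: row=1, L[1]='C', prepend. Next row=LF[1]=2
  step 4: row=2, L[2]='D', prepend. Next row=LF[2]=3
  step 5: row=3, L[3]='b', prepend. Next row=LF[3]=4
Reversed output: bDCC$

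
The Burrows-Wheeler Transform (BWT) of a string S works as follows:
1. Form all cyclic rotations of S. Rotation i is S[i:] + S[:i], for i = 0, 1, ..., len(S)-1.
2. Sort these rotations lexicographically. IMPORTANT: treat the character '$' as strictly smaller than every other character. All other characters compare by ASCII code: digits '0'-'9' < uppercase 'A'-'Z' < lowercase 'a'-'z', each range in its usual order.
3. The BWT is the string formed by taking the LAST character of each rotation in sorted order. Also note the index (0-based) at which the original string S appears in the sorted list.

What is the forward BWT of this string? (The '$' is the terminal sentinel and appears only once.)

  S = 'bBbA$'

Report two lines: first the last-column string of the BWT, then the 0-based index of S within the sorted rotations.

All 5 rotations (rotation i = S[i:]+S[:i]):
  rot[0] = bBbA$
  rot[1] = BbA$b
  rot[2] = bA$bB
  rot[3] = A$bBb
  rot[4] = $bBbA
Sorted (with $ < everything):
  sorted[0] = $bBbA  (last char: 'A')
  sorted[1] = A$bBb  (last char: 'b')
  sorted[2] = BbA$b  (last char: 'b')
  sorted[3] = bA$bB  (last char: 'B')
  sorted[4] = bBbA$  (last char: '$')
Last column: AbbB$
Original string S is at sorted index 4

Answer: AbbB$
4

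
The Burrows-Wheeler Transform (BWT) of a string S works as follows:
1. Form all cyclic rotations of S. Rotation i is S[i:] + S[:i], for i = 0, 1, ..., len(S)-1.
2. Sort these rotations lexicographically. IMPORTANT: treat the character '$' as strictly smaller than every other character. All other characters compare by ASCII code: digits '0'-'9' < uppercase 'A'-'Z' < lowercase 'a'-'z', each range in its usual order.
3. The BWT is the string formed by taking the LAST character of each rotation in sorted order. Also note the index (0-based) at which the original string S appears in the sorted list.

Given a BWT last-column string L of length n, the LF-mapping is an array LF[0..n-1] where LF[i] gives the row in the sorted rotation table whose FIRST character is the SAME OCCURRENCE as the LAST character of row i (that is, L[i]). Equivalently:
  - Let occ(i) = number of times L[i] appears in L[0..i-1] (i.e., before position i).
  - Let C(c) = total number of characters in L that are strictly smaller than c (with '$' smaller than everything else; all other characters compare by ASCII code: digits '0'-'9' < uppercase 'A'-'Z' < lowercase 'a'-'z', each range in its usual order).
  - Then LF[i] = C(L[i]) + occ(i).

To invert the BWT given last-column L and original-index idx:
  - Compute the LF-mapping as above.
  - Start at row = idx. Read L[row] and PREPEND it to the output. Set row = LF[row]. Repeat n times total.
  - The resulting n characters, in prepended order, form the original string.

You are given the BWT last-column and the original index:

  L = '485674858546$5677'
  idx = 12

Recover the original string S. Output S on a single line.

Answer: 7856754557864684$

Derivation:
LF mapping: 1 14 4 8 11 2 15 5 16 6 3 9 0 7 10 12 13
Walk LF starting at row 12, prepending L[row]:
  step 1: row=12, L[12]='$', prepend. Next row=LF[12]=0
  step 2: row=0, L[0]='4', prepend. Next row=LF[0]=1
  step 3: row=1, L[1]='8', prepend. Next row=LF[1]=14
  step 4: row=14, L[14]='6', prepend. Next row=LF[14]=10
  step 5: row=10, L[10]='4', prepend. Next row=LF[10]=3
  step 6: row=3, L[3]='6', prepend. Next row=LF[3]=8
  step 7: row=8, L[8]='8', prepend. Next row=LF[8]=16
  step 8: row=16, L[16]='7', prepend. Next row=LF[16]=13
  step 9: row=13, L[13]='5', prepend. Next row=LF[13]=7
  step 10: row=7, L[7]='5', prepend. Next row=LF[7]=5
  step 11: row=5, L[5]='4', prepend. Next row=LF[5]=2
  step 12: row=2, L[2]='5', prepend. Next row=LF[2]=4
  step 13: row=4, L[4]='7', prepend. Next row=LF[4]=11
  step 14: row=11, L[11]='6', prepend. Next row=LF[11]=9
  step 15: row=9, L[9]='5', prepend. Next row=LF[9]=6
  step 16: row=6, L[6]='8', prepend. Next row=LF[6]=15
  step 17: row=15, L[15]='7', prepend. Next row=LF[15]=12
Reversed output: 7856754557864684$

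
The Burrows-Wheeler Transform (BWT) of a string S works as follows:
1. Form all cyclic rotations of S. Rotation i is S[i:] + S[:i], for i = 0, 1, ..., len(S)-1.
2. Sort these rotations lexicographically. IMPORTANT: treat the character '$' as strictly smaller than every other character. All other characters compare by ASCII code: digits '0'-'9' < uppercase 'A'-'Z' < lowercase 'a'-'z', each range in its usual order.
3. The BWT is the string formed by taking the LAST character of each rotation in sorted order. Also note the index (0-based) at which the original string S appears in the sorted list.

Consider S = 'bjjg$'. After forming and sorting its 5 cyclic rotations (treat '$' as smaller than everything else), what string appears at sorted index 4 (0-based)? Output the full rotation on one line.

All 5 rotations (rotation i = S[i:]+S[:i]):
  rot[0] = bjjg$
  rot[1] = jjg$b
  rot[2] = jg$bj
  rot[3] = g$bjj
  rot[4] = $bjjg
Sorted (with $ < everything):
  sorted[0] = $bjjg
  sorted[1] = bjjg$
  sorted[2] = g$bjj
  sorted[3] = jg$bj
  sorted[4] = jjg$b
sorted[4] = jjg$b

Answer: jjg$b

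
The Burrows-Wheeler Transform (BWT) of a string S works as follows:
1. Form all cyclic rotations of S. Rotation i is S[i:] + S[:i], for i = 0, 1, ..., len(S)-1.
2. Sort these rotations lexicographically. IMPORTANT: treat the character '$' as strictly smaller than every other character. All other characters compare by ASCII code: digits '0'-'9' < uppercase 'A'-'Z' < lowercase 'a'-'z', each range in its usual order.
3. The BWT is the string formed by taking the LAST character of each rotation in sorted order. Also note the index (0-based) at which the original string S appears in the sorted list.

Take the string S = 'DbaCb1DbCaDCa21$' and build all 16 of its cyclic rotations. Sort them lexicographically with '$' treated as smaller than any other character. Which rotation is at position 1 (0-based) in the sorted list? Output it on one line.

All 16 rotations (rotation i = S[i:]+S[:i]):
  rot[0] = DbaCb1DbCaDCa21$
  rot[1] = baCb1DbCaDCa21$D
  rot[2] = aCb1DbCaDCa21$Db
  rot[3] = Cb1DbCaDCa21$Dba
  rot[4] = b1DbCaDCa21$DbaC
  rot[5] = 1DbCaDCa21$DbaCb
  rot[6] = DbCaDCa21$DbaCb1
  rot[7] = bCaDCa21$DbaCb1D
  rot[8] = CaDCa21$DbaCb1Db
  rot[9] = aDCa21$DbaCb1DbC
  rot[10] = DCa21$DbaCb1DbCa
  rot[11] = Ca21$DbaCb1DbCaD
  rot[12] = a21$DbaCb1DbCaDC
  rot[13] = 21$DbaCb1DbCaDCa
  rot[14] = 1$DbaCb1DbCaDCa2
  rot[15] = $DbaCb1DbCaDCa21
Sorted (with $ < everything):
  sorted[0] = $DbaCb1DbCaDCa21
  sorted[1] = 1$DbaCb1DbCaDCa2
  sorted[2] = 1DbCaDCa21$DbaCb
  sorted[3] = 21$DbaCb1DbCaDCa
  sorted[4] = Ca21$DbaCb1DbCaD
  sorted[5] = CaDCa21$DbaCb1Db
  sorted[6] = Cb1DbCaDCa21$Dba
  sorted[7] = DCa21$DbaCb1DbCa
  sorted[8] = DbCaDCa21$DbaCb1
  sorted[9] = DbaCb1DbCaDCa21$
  sorted[10] = a21$DbaCb1DbCaDC
  sorted[11] = aCb1DbCaDCa21$Db
  sorted[12] = aDCa21$DbaCb1DbC
  sorted[13] = b1DbCaDCa21$DbaC
  sorted[14] = bCaDCa21$DbaCb1D
  sorted[15] = baCb1DbCaDCa21$D
sorted[1] = 1$DbaCb1DbCaDCa2

Answer: 1$DbaCb1DbCaDCa2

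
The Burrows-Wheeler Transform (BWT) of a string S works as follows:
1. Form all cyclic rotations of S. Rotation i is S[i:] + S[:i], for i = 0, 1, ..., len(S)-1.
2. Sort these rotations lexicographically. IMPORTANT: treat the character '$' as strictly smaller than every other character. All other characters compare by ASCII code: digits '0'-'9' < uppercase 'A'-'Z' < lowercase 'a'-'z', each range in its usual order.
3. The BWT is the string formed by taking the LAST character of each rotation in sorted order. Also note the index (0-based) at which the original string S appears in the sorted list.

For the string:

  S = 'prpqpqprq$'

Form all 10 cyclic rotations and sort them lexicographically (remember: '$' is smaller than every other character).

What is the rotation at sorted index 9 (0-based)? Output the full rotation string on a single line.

All 10 rotations (rotation i = S[i:]+S[:i]):
  rot[0] = prpqpqprq$
  rot[1] = rpqpqprq$p
  rot[2] = pqpqprq$pr
  rot[3] = qpqprq$prp
  rot[4] = pqprq$prpq
  rot[5] = qprq$prpqp
  rot[6] = prq$prpqpq
  rot[7] = rq$prpqpqp
  rot[8] = q$prpqpqpr
  rot[9] = $prpqpqprq
Sorted (with $ < everything):
  sorted[0] = $prpqpqprq
  sorted[1] = pqpqprq$pr
  sorted[2] = pqprq$prpq
  sorted[3] = prpqpqprq$
  sorted[4] = prq$prpqpq
  sorted[5] = q$prpqpqpr
  sorted[6] = qpqprq$prp
  sorted[7] = qprq$prpqp
  sorted[8] = rpqpqprq$p
  sorted[9] = rq$prpqpqp
sorted[9] = rq$prpqpqp

Answer: rq$prpqpqp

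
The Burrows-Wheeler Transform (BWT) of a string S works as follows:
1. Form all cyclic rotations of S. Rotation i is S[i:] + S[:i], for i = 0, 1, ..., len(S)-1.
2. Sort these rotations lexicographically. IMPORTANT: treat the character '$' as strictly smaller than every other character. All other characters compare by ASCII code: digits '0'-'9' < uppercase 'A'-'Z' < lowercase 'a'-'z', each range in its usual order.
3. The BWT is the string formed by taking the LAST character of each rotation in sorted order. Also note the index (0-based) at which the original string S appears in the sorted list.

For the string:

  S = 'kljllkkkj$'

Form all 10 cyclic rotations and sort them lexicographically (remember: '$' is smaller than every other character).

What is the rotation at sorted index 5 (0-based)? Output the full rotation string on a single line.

All 10 rotations (rotation i = S[i:]+S[:i]):
  rot[0] = kljllkkkj$
  rot[1] = ljllkkkj$k
  rot[2] = jllkkkj$kl
  rot[3] = llkkkj$klj
  rot[4] = lkkkj$kljl
  rot[5] = kkkj$kljll
  rot[6] = kkj$kljllk
  rot[7] = kj$kljllkk
  rot[8] = j$kljllkkk
  rot[9] = $kljllkkkj
Sorted (with $ < everything):
  sorted[0] = $kljllkkkj
  sorted[1] = j$kljllkkk
  sorted[2] = jllkkkj$kl
  sorted[3] = kj$kljllkk
  sorted[4] = kkj$kljllk
  sorted[5] = kkkj$kljll
  sorted[6] = kljllkkkj$
  sorted[7] = ljllkkkj$k
  sorted[8] = lkkkj$kljl
  sorted[9] = llkkkj$klj
sorted[5] = kkkj$kljll

Answer: kkkj$kljll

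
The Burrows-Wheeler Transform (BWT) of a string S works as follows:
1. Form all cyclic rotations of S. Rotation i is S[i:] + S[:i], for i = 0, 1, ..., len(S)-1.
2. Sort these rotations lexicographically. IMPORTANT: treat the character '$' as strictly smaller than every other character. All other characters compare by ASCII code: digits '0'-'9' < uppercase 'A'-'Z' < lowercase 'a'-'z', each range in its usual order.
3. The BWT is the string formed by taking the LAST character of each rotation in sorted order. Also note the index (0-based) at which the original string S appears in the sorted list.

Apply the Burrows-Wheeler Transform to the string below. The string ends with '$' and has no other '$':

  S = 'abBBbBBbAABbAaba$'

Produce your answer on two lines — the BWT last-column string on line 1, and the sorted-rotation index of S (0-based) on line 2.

Answer: abAbbbBABb$ABBBaa
10

Derivation:
All 17 rotations (rotation i = S[i:]+S[:i]):
  rot[0] = abBBbBBbAABbAaba$
  rot[1] = bBBbBBbAABbAaba$a
  rot[2] = BBbBBbAABbAaba$ab
  rot[3] = BbBBbAABbAaba$abB
  rot[4] = bBBbAABbAaba$abBB
  rot[5] = BBbAABbAaba$abBBb
  rot[6] = BbAABbAaba$abBBbB
  rot[7] = bAABbAaba$abBBbBB
  rot[8] = AABbAaba$abBBbBBb
  rot[9] = ABbAaba$abBBbBBbA
  rot[10] = BbAaba$abBBbBBbAA
  rot[11] = bAaba$abBBbBBbAAB
  rot[12] = Aaba$abBBbBBbAABb
  rot[13] = aba$abBBbBBbAABbA
  rot[14] = ba$abBBbBBbAABbAa
  rot[15] = a$abBBbBBbAABbAab
  rot[16] = $abBBbBBbAABbAaba
Sorted (with $ < everything):
  sorted[0] = $abBBbBBbAABbAaba  (last char: 'a')
  sorted[1] = AABbAaba$abBBbBBb  (last char: 'b')
  sorted[2] = ABbAaba$abBBbBBbA  (last char: 'A')
  sorted[3] = Aaba$abBBbBBbAABb  (last char: 'b')
  sorted[4] = BBbAABbAaba$abBBb  (last char: 'b')
  sorted[5] = BBbBBbAABbAaba$ab  (last char: 'b')
  sorted[6] = BbAABbAaba$abBBbB  (last char: 'B')
  sorted[7] = BbAaba$abBBbBBbAA  (last char: 'A')
  sorted[8] = BbBBbAABbAaba$abB  (last char: 'B')
  sorted[9] = a$abBBbBBbAABbAab  (last char: 'b')
  sorted[10] = abBBbBBbAABbAaba$  (last char: '$')
  sorted[11] = aba$abBBbBBbAABbA  (last char: 'A')
  sorted[12] = bAABbAaba$abBBbBB  (last char: 'B')
  sorted[13] = bAaba$abBBbBBbAAB  (last char: 'B')
  sorted[14] = bBBbAABbAaba$abBB  (last char: 'B')
  sorted[15] = bBBbBBbAABbAaba$a  (last char: 'a')
  sorted[16] = ba$abBBbBBbAABbAa  (last char: 'a')
Last column: abAbbbBABb$ABBBaa
Original string S is at sorted index 10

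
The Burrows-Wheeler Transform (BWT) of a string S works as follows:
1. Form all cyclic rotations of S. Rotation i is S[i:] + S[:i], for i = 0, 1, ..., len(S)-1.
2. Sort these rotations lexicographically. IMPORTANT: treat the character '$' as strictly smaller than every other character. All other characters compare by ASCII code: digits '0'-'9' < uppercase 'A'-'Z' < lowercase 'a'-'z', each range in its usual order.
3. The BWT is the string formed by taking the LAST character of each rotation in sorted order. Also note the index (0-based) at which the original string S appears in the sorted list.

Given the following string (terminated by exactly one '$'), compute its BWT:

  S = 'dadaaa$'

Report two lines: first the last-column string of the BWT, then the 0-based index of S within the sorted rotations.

Answer: aaadda$
6

Derivation:
All 7 rotations (rotation i = S[i:]+S[:i]):
  rot[0] = dadaaa$
  rot[1] = adaaa$d
  rot[2] = daaa$da
  rot[3] = aaa$dad
  rot[4] = aa$dada
  rot[5] = a$dadaa
  rot[6] = $dadaaa
Sorted (with $ < everything):
  sorted[0] = $dadaaa  (last char: 'a')
  sorted[1] = a$dadaa  (last char: 'a')
  sorted[2] = aa$dada  (last char: 'a')
  sorted[3] = aaa$dad  (last char: 'd')
  sorted[4] = adaaa$d  (last char: 'd')
  sorted[5] = daaa$da  (last char: 'a')
  sorted[6] = dadaaa$  (last char: '$')
Last column: aaadda$
Original string S is at sorted index 6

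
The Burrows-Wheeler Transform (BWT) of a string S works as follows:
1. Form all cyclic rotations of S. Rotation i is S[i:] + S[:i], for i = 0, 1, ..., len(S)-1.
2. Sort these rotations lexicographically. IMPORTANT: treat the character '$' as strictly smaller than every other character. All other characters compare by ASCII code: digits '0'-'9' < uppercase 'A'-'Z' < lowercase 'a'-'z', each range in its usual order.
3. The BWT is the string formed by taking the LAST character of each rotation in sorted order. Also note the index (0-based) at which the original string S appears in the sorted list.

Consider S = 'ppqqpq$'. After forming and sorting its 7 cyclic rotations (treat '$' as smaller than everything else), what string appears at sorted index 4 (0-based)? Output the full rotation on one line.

Answer: q$ppqqp

Derivation:
All 7 rotations (rotation i = S[i:]+S[:i]):
  rot[0] = ppqqpq$
  rot[1] = pqqpq$p
  rot[2] = qqpq$pp
  rot[3] = qpq$ppq
  rot[4] = pq$ppqq
  rot[5] = q$ppqqp
  rot[6] = $ppqqpq
Sorted (with $ < everything):
  sorted[0] = $ppqqpq
  sorted[1] = ppqqpq$
  sorted[2] = pq$ppqq
  sorted[3] = pqqpq$p
  sorted[4] = q$ppqqp
  sorted[5] = qpq$ppq
  sorted[6] = qqpq$pp
sorted[4] = q$ppqqp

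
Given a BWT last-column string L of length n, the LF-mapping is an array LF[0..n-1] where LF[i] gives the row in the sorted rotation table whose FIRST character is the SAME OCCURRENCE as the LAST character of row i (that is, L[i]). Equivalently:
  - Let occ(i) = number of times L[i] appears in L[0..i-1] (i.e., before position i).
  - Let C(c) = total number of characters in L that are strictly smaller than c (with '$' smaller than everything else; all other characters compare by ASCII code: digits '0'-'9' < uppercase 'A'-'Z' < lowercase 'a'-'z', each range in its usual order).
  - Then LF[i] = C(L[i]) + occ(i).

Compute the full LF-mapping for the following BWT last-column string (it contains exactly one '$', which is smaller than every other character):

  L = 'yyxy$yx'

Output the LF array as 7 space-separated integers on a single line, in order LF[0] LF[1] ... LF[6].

Answer: 3 4 1 5 0 6 2

Derivation:
Char counts: '$':1, 'x':2, 'y':4
C (first-col start): C('$')=0, C('x')=1, C('y')=3
L[0]='y': occ=0, LF[0]=C('y')+0=3+0=3
L[1]='y': occ=1, LF[1]=C('y')+1=3+1=4
L[2]='x': occ=0, LF[2]=C('x')+0=1+0=1
L[3]='y': occ=2, LF[3]=C('y')+2=3+2=5
L[4]='$': occ=0, LF[4]=C('$')+0=0+0=0
L[5]='y': occ=3, LF[5]=C('y')+3=3+3=6
L[6]='x': occ=1, LF[6]=C('x')+1=1+1=2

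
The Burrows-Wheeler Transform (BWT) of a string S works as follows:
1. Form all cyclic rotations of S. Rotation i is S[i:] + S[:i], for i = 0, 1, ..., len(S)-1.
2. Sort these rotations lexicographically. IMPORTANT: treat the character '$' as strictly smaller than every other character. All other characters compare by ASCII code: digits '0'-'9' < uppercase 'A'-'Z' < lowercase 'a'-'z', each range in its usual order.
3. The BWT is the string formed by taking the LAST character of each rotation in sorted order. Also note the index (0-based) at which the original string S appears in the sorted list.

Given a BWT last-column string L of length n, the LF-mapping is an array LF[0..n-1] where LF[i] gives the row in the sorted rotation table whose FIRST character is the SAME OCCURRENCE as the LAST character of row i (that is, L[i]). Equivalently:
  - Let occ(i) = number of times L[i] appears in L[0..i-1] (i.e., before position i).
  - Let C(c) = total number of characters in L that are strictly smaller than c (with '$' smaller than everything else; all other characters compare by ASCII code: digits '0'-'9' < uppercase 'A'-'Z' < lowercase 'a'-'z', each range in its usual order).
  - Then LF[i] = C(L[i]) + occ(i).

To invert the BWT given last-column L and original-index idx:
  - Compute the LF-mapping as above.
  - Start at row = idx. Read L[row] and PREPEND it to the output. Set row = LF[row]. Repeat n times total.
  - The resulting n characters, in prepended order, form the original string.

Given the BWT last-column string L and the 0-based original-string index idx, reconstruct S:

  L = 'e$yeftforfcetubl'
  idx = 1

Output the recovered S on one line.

LF mapping: 3 0 15 4 6 12 7 10 11 8 2 5 13 14 1 9
Walk LF starting at row 1, prepending L[row]:
  step 1: row=1, L[1]='$', prepend. Next row=LF[1]=0
  step 2: row=0, L[0]='e', prepend. Next row=LF[0]=3
  step 3: row=3, L[3]='e', prepend. Next row=LF[3]=4
  step 4: row=4, L[4]='f', prepend. Next row=LF[4]=6
  step 5: row=6, L[6]='f', prepend. Next row=LF[6]=7
  step 6: row=7, L[7]='o', prepend. Next row=LF[7]=10
  step 7: row=10, L[10]='c', prepend. Next row=LF[10]=2
  step 8: row=2, L[2]='y', prepend. Next row=LF[2]=15
  step 9: row=15, L[15]='l', prepend. Next row=LF[15]=9
  step 10: row=9, L[9]='f', prepend. Next row=LF[9]=8
  step 11: row=8, L[8]='r', prepend. Next row=LF[8]=11
  step 12: row=11, L[11]='e', prepend. Next row=LF[11]=5
  step 13: row=5, L[5]='t', prepend. Next row=LF[5]=12
  step 14: row=12, L[12]='t', prepend. Next row=LF[12]=13
  step 15: row=13, L[13]='u', prepend. Next row=LF[13]=14
  step 16: row=14, L[14]='b', prepend. Next row=LF[14]=1
Reversed output: butterflycoffee$

Answer: butterflycoffee$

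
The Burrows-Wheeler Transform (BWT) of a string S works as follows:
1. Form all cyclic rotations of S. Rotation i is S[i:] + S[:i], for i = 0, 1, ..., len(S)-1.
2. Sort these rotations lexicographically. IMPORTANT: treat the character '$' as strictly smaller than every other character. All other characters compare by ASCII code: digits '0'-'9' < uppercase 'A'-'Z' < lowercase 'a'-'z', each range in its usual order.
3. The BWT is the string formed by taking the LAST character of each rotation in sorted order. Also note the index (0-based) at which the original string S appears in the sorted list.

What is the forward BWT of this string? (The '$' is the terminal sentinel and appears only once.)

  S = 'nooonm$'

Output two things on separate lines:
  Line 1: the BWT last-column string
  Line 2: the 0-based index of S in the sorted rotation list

All 7 rotations (rotation i = S[i:]+S[:i]):
  rot[0] = nooonm$
  rot[1] = ooonm$n
  rot[2] = oonm$no
  rot[3] = onm$noo
  rot[4] = nm$nooo
  rot[5] = m$nooon
  rot[6] = $nooonm
Sorted (with $ < everything):
  sorted[0] = $nooonm  (last char: 'm')
  sorted[1] = m$nooon  (last char: 'n')
  sorted[2] = nm$nooo  (last char: 'o')
  sorted[3] = nooonm$  (last char: '$')
  sorted[4] = onm$noo  (last char: 'o')
  sorted[5] = oonm$no  (last char: 'o')
  sorted[6] = ooonm$n  (last char: 'n')
Last column: mno$oon
Original string S is at sorted index 3

Answer: mno$oon
3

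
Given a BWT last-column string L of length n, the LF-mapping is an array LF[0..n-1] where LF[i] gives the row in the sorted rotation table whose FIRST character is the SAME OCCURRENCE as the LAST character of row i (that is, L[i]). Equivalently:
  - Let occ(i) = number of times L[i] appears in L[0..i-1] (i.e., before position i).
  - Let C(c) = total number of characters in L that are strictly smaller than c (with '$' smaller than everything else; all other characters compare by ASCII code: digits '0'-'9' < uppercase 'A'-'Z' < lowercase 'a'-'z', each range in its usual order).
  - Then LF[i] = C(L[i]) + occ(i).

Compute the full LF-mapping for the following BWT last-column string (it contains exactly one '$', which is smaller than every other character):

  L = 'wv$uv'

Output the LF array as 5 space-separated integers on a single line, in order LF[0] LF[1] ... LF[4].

Answer: 4 2 0 1 3

Derivation:
Char counts: '$':1, 'u':1, 'v':2, 'w':1
C (first-col start): C('$')=0, C('u')=1, C('v')=2, C('w')=4
L[0]='w': occ=0, LF[0]=C('w')+0=4+0=4
L[1]='v': occ=0, LF[1]=C('v')+0=2+0=2
L[2]='$': occ=0, LF[2]=C('$')+0=0+0=0
L[3]='u': occ=0, LF[3]=C('u')+0=1+0=1
L[4]='v': occ=1, LF[4]=C('v')+1=2+1=3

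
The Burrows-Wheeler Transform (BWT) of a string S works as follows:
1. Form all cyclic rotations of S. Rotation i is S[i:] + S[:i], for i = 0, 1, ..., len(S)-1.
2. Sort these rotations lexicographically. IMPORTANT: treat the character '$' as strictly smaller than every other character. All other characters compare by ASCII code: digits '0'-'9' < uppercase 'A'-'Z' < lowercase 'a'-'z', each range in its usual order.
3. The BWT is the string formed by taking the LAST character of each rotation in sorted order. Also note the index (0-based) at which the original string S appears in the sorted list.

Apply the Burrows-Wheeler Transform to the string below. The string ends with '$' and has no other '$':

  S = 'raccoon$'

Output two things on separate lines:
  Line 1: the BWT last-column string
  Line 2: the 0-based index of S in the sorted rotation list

Answer: nracooc$
7

Derivation:
All 8 rotations (rotation i = S[i:]+S[:i]):
  rot[0] = raccoon$
  rot[1] = accoon$r
  rot[2] = ccoon$ra
  rot[3] = coon$rac
  rot[4] = oon$racc
  rot[5] = on$racco
  rot[6] = n$raccoo
  rot[7] = $raccoon
Sorted (with $ < everything):
  sorted[0] = $raccoon  (last char: 'n')
  sorted[1] = accoon$r  (last char: 'r')
  sorted[2] = ccoon$ra  (last char: 'a')
  sorted[3] = coon$rac  (last char: 'c')
  sorted[4] = n$raccoo  (last char: 'o')
  sorted[5] = on$racco  (last char: 'o')
  sorted[6] = oon$racc  (last char: 'c')
  sorted[7] = raccoon$  (last char: '$')
Last column: nracooc$
Original string S is at sorted index 7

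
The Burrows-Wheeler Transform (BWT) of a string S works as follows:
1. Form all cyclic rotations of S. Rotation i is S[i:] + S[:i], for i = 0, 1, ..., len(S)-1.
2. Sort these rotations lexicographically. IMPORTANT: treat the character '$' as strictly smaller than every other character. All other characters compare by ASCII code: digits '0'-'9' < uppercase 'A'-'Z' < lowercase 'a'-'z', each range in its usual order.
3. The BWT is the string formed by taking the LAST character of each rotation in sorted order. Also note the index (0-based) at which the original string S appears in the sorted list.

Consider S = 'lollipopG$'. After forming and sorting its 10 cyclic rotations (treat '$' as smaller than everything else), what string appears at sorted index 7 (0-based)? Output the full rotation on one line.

Answer: opG$lollip

Derivation:
All 10 rotations (rotation i = S[i:]+S[:i]):
  rot[0] = lollipopG$
  rot[1] = ollipopG$l
  rot[2] = llipopG$lo
  rot[3] = lipopG$lol
  rot[4] = ipopG$loll
  rot[5] = popG$lolli
  rot[6] = opG$lollip
  rot[7] = pG$lollipo
  rot[8] = G$lollipop
  rot[9] = $lollipopG
Sorted (with $ < everything):
  sorted[0] = $lollipopG
  sorted[1] = G$lollipop
  sorted[2] = ipopG$loll
  sorted[3] = lipopG$lol
  sorted[4] = llipopG$lo
  sorted[5] = lollipopG$
  sorted[6] = ollipopG$l
  sorted[7] = opG$lollip
  sorted[8] = pG$lollipo
  sorted[9] = popG$lolli
sorted[7] = opG$lollip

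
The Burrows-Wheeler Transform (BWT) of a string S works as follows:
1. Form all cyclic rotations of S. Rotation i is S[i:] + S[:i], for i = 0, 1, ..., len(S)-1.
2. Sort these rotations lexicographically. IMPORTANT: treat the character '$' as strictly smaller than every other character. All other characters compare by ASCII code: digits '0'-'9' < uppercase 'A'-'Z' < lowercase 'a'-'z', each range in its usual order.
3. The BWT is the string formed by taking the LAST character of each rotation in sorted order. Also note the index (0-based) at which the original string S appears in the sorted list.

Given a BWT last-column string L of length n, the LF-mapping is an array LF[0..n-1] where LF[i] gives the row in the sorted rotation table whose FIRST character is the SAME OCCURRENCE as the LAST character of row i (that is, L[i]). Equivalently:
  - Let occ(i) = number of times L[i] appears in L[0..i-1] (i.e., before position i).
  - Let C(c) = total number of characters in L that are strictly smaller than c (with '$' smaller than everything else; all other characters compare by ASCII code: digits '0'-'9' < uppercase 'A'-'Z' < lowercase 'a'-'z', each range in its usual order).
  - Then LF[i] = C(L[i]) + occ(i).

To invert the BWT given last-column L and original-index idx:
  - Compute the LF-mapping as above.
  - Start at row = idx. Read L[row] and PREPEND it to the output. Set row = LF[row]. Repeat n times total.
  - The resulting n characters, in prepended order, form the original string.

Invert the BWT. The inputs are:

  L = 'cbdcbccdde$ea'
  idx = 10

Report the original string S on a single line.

LF mapping: 4 2 8 5 3 6 7 9 10 11 0 12 1
Walk LF starting at row 10, prepending L[row]:
  step 1: row=10, L[10]='$', prepend. Next row=LF[10]=0
  step 2: row=0, L[0]='c', prepend. Next row=LF[0]=4
  step 3: row=4, L[4]='b', prepend. Next row=LF[4]=3
  step 4: row=3, L[3]='c', prepend. Next row=LF[3]=5
  step 5: row=5, L[5]='c', prepend. Next row=LF[5]=6
  step 6: row=6, L[6]='c', prepend. Next row=LF[6]=7
  step 7: row=7, L[7]='d', prepend. Next row=LF[7]=9
  step 8: row=9, L[9]='e', prepend. Next row=LF[9]=11
  step 9: row=11, L[11]='e', prepend. Next row=LF[11]=12
  step 10: row=12, L[12]='a', prepend. Next row=LF[12]=1
  step 11: row=1, L[1]='b', prepend. Next row=LF[1]=2
  step 12: row=2, L[2]='d', prepend. Next row=LF[2]=8
  step 13: row=8, L[8]='d', prepend. Next row=LF[8]=10
Reversed output: ddbaeedcccbc$

Answer: ddbaeedcccbc$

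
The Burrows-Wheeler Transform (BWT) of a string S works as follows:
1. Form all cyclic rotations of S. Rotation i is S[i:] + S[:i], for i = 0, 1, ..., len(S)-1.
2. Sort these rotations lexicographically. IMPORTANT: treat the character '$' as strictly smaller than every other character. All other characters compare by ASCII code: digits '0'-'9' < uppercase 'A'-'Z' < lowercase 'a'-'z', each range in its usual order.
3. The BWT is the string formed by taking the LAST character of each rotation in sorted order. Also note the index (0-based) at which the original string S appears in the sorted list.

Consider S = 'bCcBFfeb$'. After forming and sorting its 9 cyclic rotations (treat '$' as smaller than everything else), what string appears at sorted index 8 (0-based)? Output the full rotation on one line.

All 9 rotations (rotation i = S[i:]+S[:i]):
  rot[0] = bCcBFfeb$
  rot[1] = CcBFfeb$b
  rot[2] = cBFfeb$bC
  rot[3] = BFfeb$bCc
  rot[4] = Ffeb$bCcB
  rot[5] = feb$bCcBF
  rot[6] = eb$bCcBFf
  rot[7] = b$bCcBFfe
  rot[8] = $bCcBFfeb
Sorted (with $ < everything):
  sorted[0] = $bCcBFfeb
  sorted[1] = BFfeb$bCc
  sorted[2] = CcBFfeb$b
  sorted[3] = Ffeb$bCcB
  sorted[4] = b$bCcBFfe
  sorted[5] = bCcBFfeb$
  sorted[6] = cBFfeb$bC
  sorted[7] = eb$bCcBFf
  sorted[8] = feb$bCcBF
sorted[8] = feb$bCcBF

Answer: feb$bCcBF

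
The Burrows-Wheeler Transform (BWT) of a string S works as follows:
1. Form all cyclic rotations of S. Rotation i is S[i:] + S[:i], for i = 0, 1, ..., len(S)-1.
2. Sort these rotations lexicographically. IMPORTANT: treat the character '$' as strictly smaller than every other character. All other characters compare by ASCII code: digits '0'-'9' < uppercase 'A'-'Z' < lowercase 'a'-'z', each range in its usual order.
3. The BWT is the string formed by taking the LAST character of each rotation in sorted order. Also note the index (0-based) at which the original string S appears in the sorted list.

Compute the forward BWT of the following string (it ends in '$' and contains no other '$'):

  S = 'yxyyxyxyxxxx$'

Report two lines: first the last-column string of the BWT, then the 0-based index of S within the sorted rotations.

Answer: xxxxyyyyxxy$x
11

Derivation:
All 13 rotations (rotation i = S[i:]+S[:i]):
  rot[0] = yxyyxyxyxxxx$
  rot[1] = xyyxyxyxxxx$y
  rot[2] = yyxyxyxxxx$yx
  rot[3] = yxyxyxxxx$yxy
  rot[4] = xyxyxxxx$yxyy
  rot[5] = yxyxxxx$yxyyx
  rot[6] = xyxxxx$yxyyxy
  rot[7] = yxxxx$yxyyxyx
  rot[8] = xxxx$yxyyxyxy
  rot[9] = xxx$yxyyxyxyx
  rot[10] = xx$yxyyxyxyxx
  rot[11] = x$yxyyxyxyxxx
  rot[12] = $yxyyxyxyxxxx
Sorted (with $ < everything):
  sorted[0] = $yxyyxyxyxxxx  (last char: 'x')
  sorted[1] = x$yxyyxyxyxxx  (last char: 'x')
  sorted[2] = xx$yxyyxyxyxx  (last char: 'x')
  sorted[3] = xxx$yxyyxyxyx  (last char: 'x')
  sorted[4] = xxxx$yxyyxyxy  (last char: 'y')
  sorted[5] = xyxxxx$yxyyxy  (last char: 'y')
  sorted[6] = xyxyxxxx$yxyy  (last char: 'y')
  sorted[7] = xyyxyxyxxxx$y  (last char: 'y')
  sorted[8] = yxxxx$yxyyxyx  (last char: 'x')
  sorted[9] = yxyxxxx$yxyyx  (last char: 'x')
  sorted[10] = yxyxyxxxx$yxy  (last char: 'y')
  sorted[11] = yxyyxyxyxxxx$  (last char: '$')
  sorted[12] = yyxyxyxxxx$yx  (last char: 'x')
Last column: xxxxyyyyxxy$x
Original string S is at sorted index 11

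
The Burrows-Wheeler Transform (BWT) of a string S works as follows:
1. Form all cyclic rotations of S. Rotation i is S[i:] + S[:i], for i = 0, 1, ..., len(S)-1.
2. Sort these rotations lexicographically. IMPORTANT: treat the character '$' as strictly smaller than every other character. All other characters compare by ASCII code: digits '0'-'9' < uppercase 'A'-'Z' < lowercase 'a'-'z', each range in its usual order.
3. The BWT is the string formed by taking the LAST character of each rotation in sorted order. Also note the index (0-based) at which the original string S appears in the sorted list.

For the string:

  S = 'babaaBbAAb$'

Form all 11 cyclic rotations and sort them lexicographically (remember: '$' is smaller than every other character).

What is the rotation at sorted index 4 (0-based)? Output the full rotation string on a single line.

All 11 rotations (rotation i = S[i:]+S[:i]):
  rot[0] = babaaBbAAb$
  rot[1] = abaaBbAAb$b
  rot[2] = baaBbAAb$ba
  rot[3] = aaBbAAb$bab
  rot[4] = aBbAAb$baba
  rot[5] = BbAAb$babaa
  rot[6] = bAAb$babaaB
  rot[7] = AAb$babaaBb
  rot[8] = Ab$babaaBbA
  rot[9] = b$babaaBbAA
  rot[10] = $babaaBbAAb
Sorted (with $ < everything):
  sorted[0] = $babaaBbAAb
  sorted[1] = AAb$babaaBb
  sorted[2] = Ab$babaaBbA
  sorted[3] = BbAAb$babaa
  sorted[4] = aBbAAb$baba
  sorted[5] = aaBbAAb$bab
  sorted[6] = abaaBbAAb$b
  sorted[7] = b$babaaBbAA
  sorted[8] = bAAb$babaaB
  sorted[9] = baaBbAAb$ba
  sorted[10] = babaaBbAAb$
sorted[4] = aBbAAb$baba

Answer: aBbAAb$baba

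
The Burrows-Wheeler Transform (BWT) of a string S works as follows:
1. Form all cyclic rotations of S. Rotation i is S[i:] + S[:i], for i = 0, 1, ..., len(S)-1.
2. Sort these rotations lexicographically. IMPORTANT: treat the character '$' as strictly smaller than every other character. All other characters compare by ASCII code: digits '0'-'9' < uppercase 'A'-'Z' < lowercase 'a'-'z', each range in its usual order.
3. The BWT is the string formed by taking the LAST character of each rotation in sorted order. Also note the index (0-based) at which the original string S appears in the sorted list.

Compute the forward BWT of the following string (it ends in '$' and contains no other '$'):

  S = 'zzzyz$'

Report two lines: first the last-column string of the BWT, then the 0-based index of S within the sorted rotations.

All 6 rotations (rotation i = S[i:]+S[:i]):
  rot[0] = zzzyz$
  rot[1] = zzyz$z
  rot[2] = zyz$zz
  rot[3] = yz$zzz
  rot[4] = z$zzzy
  rot[5] = $zzzyz
Sorted (with $ < everything):
  sorted[0] = $zzzyz  (last char: 'z')
  sorted[1] = yz$zzz  (last char: 'z')
  sorted[2] = z$zzzy  (last char: 'y')
  sorted[3] = zyz$zz  (last char: 'z')
  sorted[4] = zzyz$z  (last char: 'z')
  sorted[5] = zzzyz$  (last char: '$')
Last column: zzyzz$
Original string S is at sorted index 5

Answer: zzyzz$
5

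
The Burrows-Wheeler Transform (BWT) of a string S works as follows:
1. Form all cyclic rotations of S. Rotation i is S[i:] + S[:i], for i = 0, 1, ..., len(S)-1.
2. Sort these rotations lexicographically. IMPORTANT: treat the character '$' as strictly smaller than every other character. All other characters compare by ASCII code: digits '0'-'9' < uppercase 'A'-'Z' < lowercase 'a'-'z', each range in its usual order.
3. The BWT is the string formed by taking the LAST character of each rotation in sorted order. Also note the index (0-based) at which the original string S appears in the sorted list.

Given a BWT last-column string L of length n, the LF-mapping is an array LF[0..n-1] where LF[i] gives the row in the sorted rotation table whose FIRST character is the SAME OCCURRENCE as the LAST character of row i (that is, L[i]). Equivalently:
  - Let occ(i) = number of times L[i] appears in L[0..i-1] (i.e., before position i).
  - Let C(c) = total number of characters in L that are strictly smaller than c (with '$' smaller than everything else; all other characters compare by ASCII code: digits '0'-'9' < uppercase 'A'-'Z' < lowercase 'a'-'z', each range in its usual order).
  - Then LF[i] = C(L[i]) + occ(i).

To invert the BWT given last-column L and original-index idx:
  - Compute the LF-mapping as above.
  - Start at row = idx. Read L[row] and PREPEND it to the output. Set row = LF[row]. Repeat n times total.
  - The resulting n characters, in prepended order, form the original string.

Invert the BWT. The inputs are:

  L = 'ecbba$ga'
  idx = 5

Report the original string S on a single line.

Answer: cabbage$

Derivation:
LF mapping: 6 5 3 4 1 0 7 2
Walk LF starting at row 5, prepending L[row]:
  step 1: row=5, L[5]='$', prepend. Next row=LF[5]=0
  step 2: row=0, L[0]='e', prepend. Next row=LF[0]=6
  step 3: row=6, L[6]='g', prepend. Next row=LF[6]=7
  step 4: row=7, L[7]='a', prepend. Next row=LF[7]=2
  step 5: row=2, L[2]='b', prepend. Next row=LF[2]=3
  step 6: row=3, L[3]='b', prepend. Next row=LF[3]=4
  step 7: row=4, L[4]='a', prepend. Next row=LF[4]=1
  step 8: row=1, L[1]='c', prepend. Next row=LF[1]=5
Reversed output: cabbage$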